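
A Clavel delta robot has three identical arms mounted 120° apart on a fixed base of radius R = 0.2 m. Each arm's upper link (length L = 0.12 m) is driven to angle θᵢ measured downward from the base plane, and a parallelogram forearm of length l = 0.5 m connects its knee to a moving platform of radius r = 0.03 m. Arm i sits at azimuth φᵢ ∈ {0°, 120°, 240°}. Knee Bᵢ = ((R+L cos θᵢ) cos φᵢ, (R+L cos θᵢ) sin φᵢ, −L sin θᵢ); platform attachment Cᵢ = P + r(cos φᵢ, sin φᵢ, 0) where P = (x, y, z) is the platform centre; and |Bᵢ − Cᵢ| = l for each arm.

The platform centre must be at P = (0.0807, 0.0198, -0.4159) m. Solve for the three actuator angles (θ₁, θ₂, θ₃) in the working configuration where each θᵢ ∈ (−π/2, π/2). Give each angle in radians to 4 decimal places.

arm 1 (φ=0.0°): x'=0.0807, y'=0.0198
  e−x'=0.0893;  (l²−L²−(e−x')²−y'²−z²)/2L = 0.2261
  θ1 = atan2(B,A) + arccos(C/0.4254) = -0.3489
rotate P by −φ2: (-0.0232, -0.0798, -0.4159)
  e−x'=0.1932;  (l²−L²−(e−x')²−y'²−z²)/2L = 0.0789
  θ2 = atan2(B,A) + arccos(C/0.4586) = 0.2620
rotate P by −φ3: (-0.0575, 0.0600, -0.4159)
  A=0.2275, B=-0.4159, C=(l²−L²−A²−y'²−z²)/(2L)=0.0303
  θ3 = atan2(B,A) + arccos(C/0.4741) = 0.4366

θ₁ = -0.3489, θ₂ = 0.2620, θ₃ = 0.4366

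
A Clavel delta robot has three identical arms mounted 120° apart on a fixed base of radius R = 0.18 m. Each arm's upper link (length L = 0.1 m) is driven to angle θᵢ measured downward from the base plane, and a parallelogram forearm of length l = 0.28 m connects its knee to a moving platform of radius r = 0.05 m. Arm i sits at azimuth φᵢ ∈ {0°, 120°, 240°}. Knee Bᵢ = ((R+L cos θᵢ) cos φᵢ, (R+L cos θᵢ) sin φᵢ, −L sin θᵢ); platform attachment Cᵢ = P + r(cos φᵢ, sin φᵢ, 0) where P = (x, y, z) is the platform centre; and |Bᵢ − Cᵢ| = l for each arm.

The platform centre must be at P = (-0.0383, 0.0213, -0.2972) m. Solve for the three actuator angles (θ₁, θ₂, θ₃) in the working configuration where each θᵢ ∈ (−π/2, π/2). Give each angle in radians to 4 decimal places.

φ1=0.0° → target in arm frame (-0.0383, 0.0213)
  A=0.1683, B=-0.2972, C=(l²−L²−A²−y'²−z²)/(2L)=-0.2435
  γ=atan2(-0.2972,0.1683)=-1.0555;  ψ=arccos(-0.7130)=2.3646;  θ1=γ+ψ≈1.3091
φ2=120.0° → target in arm frame (0.0376, 0.0225)
  e−x'=0.0924;  (l²−L²−(e−x')²−y'²−z²)/2L = -0.1449
  √(A²+B²)=0.3112;  θ2 = -1.2694+2.0550 ≈ 0.7856
rotate P by −φ3: (0.0007, -0.0438, -0.2972)
  A cos θ + B sin θ = C:  0.1293·cos θ + -0.2972·sin θ = -0.1928
  θ3 = atan2(B,A) + arccos(C/0.3241) = 1.0476

θ₁ = 1.3091, θ₂ = 0.7856, θ₃ = 1.0476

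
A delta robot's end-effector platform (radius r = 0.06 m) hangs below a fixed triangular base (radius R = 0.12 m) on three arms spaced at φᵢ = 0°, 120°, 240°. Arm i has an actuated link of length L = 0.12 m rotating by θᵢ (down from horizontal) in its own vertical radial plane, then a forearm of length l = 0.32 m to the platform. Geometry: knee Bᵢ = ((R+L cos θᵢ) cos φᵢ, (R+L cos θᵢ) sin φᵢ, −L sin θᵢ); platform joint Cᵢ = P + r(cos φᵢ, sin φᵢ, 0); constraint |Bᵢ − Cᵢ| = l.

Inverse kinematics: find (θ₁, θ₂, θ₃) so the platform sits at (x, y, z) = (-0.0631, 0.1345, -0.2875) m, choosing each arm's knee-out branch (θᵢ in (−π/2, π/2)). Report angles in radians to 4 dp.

θ₁ = 0.7854, θ₂ = -0.2616, θ₃ = 0.8730

rotate P by −φ1: (-0.0631, 0.1345, -0.2875)
  A cos θ + B sin θ = C:  0.1231·cos θ + -0.2875·sin θ = -0.1163
  √(A²+B²)=0.3127;  θ1 = -1.1662+1.9516 ≈ 0.7854
arm 2 (φ=120.0°): x'=0.1480, y'=-0.0126
  e−x'=-0.0880;  (l²−L²−(e−x')²−y'²−z²)/2L = -0.0107
  γ=atan2(-0.2875,-0.0880)=-1.8679;  ψ=arccos(-0.0355)=1.6063;  θ2=γ+ψ≈-0.2616
rotate P by −φ3: (-0.0849, -0.1219, -0.2875)
  A=0.1449, B=-0.2875, C=(l²−L²−A²−y'²−z²)/(2L)=-0.1272
  θ3 = atan2(B,A) + arccos(C/0.3220) = 0.8730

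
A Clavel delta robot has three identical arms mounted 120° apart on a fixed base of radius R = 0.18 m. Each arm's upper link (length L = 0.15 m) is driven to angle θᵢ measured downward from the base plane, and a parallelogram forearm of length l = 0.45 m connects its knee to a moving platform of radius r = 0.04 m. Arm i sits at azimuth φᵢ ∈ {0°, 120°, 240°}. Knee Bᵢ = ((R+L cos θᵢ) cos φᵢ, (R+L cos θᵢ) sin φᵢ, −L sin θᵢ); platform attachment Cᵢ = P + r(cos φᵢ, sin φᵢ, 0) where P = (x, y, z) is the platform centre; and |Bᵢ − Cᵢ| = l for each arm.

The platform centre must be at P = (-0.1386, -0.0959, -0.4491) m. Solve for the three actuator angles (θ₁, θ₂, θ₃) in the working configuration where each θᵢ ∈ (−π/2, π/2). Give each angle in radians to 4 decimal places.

θ₁ = 1.3090, θ₂ = 0.8726, θ₃ = 0.1745

rotate P by −φ1: (-0.1386, -0.0959, -0.4491)
  A=0.2786, B=-0.4491, C=(l²−L²−A²−y'²−z²)/(2L)=-0.3617
  θ1 = atan2(B,A) + arccos(C/0.5285) = 1.3090
rotate P by −φ2: (-0.0138, 0.1680, -0.4491)
  e−x'=0.1538;  (l²−L²−(e−x')²−y'²−z²)/2L = -0.2452
  θ2 = atan2(B,A) + arccos(C/0.4747) = 0.8726
φ3=240.0° → target in arm frame (0.1524, -0.0721)
  A=-0.0124, B=-0.4491, C=(l²−L²−A²−y'²−z²)/(2L)=-0.0901
  √(A²+B²)=0.4493;  θ3 = -1.5983+1.7728 ≈ 0.1745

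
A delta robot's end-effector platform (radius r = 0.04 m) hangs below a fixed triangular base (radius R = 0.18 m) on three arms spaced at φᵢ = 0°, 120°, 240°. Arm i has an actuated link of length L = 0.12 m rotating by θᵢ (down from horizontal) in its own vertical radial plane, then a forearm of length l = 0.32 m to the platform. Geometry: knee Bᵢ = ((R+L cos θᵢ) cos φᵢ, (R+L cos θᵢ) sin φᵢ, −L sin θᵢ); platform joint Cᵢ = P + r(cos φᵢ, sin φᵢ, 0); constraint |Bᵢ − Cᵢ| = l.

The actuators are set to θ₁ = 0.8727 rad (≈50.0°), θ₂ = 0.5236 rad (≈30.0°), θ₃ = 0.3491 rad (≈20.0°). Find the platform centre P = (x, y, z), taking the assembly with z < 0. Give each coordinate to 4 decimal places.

arm 1 at φ=0.0°: ρ1 = 0.2171;  centre 1 = (0.2171, 0.0000, -0.0919)
φ2=120.0°: virtual centre (-0.1220, 0.2112, -0.0600), radius l
centre 3 = (0.2528·cos240.0°, 0.2528·sin240.0°, -0.0410) = (-0.1264, -0.2189, -0.0410)
eliminate P² terms by subtracting sphere 1 from 2 and 3
plane₁₂: -0.6782x+0.4225y+0.0639z = 0.0075
Cramer: x(z) = -0.0128+0.1208z;  y(z) = -0.0027+0.0428z
into |P−centre ₁|² = l²: 1.0164z² + 0.1281z + -0.0411 = 0;  Δ = 0.1834;  z = -0.2737 or 0.1477 → z<0 root = -0.2737
x = -0.0458, y = -0.0145

(-0.0458, -0.0145, -0.2737)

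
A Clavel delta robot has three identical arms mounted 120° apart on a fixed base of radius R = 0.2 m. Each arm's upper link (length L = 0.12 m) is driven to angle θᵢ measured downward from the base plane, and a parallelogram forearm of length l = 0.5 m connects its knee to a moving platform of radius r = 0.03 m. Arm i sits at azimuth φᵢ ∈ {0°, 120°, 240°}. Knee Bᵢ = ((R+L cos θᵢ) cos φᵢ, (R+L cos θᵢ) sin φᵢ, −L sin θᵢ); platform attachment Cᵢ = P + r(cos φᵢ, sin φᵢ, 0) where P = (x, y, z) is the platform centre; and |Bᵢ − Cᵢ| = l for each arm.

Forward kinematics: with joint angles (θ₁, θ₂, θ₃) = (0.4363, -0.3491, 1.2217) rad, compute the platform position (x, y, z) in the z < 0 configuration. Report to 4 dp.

φ1=0.0°: virtual centre (0.2788, 0.0000, -0.0507), radius l
S2 = (0.2828·cos120.0°, 0.2828·sin120.0°, 0.0410) = (-0.1414, 0.2449, 0.0410)
arm 3 at φ=240.0°: e+L cos θ3 = 0.2110;  S3 = (-0.1055, -0.1828, -0.1128)
subtract pairs → two planes through P
plane₁₂: -0.8403x+0.4898y+0.1835z = 0.0014
Cramer: x(z) = 0.0158+0.0092z;  y(z) = 0.0298-0.3589z
into |P−S₁|² = l²: 1.1289z² + 0.0752z + -0.1774 = 0;  Δ = 0.8066;  z = -0.4311 or 0.3645 → z<0 root = -0.4311
x = 0.0118, y = 0.1845

(0.0118, 0.1845, -0.4311)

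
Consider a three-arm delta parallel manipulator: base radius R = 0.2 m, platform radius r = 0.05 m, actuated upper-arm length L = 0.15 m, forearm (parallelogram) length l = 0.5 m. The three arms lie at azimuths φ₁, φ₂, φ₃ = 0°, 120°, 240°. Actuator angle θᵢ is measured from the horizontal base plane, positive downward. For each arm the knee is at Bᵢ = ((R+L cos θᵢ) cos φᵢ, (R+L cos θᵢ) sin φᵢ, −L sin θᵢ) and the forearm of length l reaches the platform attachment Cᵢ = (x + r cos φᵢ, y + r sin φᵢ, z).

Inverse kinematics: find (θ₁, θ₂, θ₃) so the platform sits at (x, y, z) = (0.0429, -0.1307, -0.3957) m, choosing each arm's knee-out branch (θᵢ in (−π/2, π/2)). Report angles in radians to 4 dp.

rotate P by −φ1: (0.0429, -0.1307, -0.3957)
  A=0.1071, B=-0.3957, C=(l²−L²−A²−y'²−z²)/(2L)=0.1412
  √(A²+B²)=0.4099;  θ1 = -1.3065+1.2191 ≈ -0.0874
rotate P by −φ2: (-0.1346, 0.0282, -0.3957)
  A=0.2846, B=-0.3957, C=(l²−L²−A²−y'²−z²)/(2L)=-0.0363
  θ2 = atan2(B,A) + arccos(C/0.4874) = 0.6981
rotate P by −φ3: (0.0917, 0.1025, -0.3957)
  e−x'=0.0583;  (l²−L²−(e−x')²−y'²−z²)/2L = 0.1901
  γ=atan2(-0.3957,0.0583)=-1.4246;  ψ=arccos(0.4752)=1.0756;  θ3=γ+ψ≈-0.3490

θ₁ = -0.0874, θ₂ = 0.6981, θ₃ = -0.3490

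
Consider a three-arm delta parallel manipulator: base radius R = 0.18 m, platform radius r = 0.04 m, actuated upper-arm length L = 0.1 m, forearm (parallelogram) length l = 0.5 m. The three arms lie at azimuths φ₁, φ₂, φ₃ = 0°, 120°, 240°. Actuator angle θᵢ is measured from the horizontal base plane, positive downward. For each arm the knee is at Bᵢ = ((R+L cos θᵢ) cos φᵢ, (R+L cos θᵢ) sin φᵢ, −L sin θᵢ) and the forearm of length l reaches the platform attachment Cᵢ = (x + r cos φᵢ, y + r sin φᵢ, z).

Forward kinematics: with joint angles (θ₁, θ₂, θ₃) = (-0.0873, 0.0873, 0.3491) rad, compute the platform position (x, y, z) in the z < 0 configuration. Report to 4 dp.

φ1=0.0°: virtual centre (0.2396, 0.0000, 0.0087), radius l
arm 2 at φ=120.0°: e+L cos θ2 = 0.2396;  S2 = (-0.1198, 0.2075, -0.0087)
φ3=240.0°: virtual centre (-0.1170, -0.2026, -0.0342), radius l
eliminate P² terms by subtracting sphere 1 from 2 and 3
linear system: -0.7189x+0.4150y = 0.0000−-0.0349z; -0.7132x+-0.4052y = -0.0016−-0.0858z
det = 0.5873;  x = 0.0011+-0.0847z,  y = 0.0019+-0.0627z
quadratic in z: (1.0111)z²+(0.0227)z+(-0.1930)=0, √Δ=0.8839 → z ∈ {-0.4483, 0.4258}; z = -0.4483 (taking z<0)
x = 0.0391, y = 0.0301

(0.0391, 0.0301, -0.4483)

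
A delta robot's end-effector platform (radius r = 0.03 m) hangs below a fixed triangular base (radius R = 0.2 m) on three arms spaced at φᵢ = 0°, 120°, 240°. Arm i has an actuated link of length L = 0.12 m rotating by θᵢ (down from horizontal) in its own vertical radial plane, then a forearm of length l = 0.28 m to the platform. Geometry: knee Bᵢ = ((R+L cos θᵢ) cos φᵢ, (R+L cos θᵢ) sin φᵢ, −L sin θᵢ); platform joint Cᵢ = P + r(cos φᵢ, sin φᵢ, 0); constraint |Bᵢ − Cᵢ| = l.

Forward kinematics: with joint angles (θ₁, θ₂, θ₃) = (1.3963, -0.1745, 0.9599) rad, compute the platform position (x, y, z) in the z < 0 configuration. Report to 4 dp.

(-0.0771, 0.0595, -0.1736)

arm 1 at φ=0.0°: (R−r)+L cos θ1 = 0.1908;  O1 = (0.1908, 0.0000, -0.1182)
arm 2 at φ=120.0°: (R−r)+L cos θ2 = 0.2882;  O2 = (-0.1441, 0.2496, 0.0208)
φ3=240.0°: virtual centre (-0.1194, -0.2068, -0.0983), radius l
eliminate P² terms by subtracting sphere 1 from 2 and 3
linear system: -0.6698x+0.4991y = 0.0331−0.2780z; -0.6205x+-0.4137y = 0.0163−0.0398z
det = 0.5868;  x = -0.0372+0.2298z,  y = 0.0164+-0.2486z
sphere 1 gives Az²+Bz+C=0 with A=1.1146, B=0.1234, C=-0.0122;  B²−4AC=0.0694;  roots -0.1736, 0.0629;  negative root z = -0.1736
x = -0.0771, y = 0.0595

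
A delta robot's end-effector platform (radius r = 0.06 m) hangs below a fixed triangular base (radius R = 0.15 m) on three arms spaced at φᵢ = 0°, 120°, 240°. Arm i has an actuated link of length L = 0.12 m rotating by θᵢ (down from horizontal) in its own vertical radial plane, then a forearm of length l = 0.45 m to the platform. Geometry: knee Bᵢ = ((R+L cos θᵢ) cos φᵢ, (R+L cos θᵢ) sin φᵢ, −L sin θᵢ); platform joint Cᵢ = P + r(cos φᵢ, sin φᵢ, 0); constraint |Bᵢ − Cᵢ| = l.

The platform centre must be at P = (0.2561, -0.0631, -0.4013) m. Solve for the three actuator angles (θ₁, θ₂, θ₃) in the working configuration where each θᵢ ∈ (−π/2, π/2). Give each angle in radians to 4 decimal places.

rotate P by −φ1: (0.2561, -0.0631, -0.4013)
  e−x'=-0.1661;  (l²−L²−(e−x')²−y'²−z²)/2L = -0.0188
  √(A²+B²)=0.4343;  θ1 = -1.9632+1.6141 ≈ -0.3491
φ2=120.0° → target in arm frame (-0.1827, -0.1902)
  e−x'=0.2727;  (l²−L²−(e−x')²−y'²−z²)/2L = -0.3479
  θ2 = atan2(B,A) + arccos(C/0.4852) = 1.3964
φ3=240.0° → target in arm frame (-0.0734, 0.2533)
  A=0.1634, B=-0.4013, C=(l²−L²−A²−y'²−z²)/(2L)=-0.2659
  √(A²+B²)=0.4333;  θ3 = -1.1841+2.2316 ≈ 1.0475

θ₁ = -0.3491, θ₂ = 1.3964, θ₃ = 1.0475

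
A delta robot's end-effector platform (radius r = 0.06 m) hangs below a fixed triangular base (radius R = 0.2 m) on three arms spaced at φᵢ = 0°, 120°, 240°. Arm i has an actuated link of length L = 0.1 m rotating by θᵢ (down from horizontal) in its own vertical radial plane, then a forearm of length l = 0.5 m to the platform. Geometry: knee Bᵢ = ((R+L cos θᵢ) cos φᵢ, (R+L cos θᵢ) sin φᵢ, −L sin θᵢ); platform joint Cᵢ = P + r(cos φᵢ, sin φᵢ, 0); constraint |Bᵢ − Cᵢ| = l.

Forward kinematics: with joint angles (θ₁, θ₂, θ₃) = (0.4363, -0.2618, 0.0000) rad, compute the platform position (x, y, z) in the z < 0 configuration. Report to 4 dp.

arm 1 at φ=0.0°: ρ1 = 0.2306;  S1 = (0.2306, 0.0000, -0.0423)
φ2=120.0°: virtual centre (-0.1183, 0.2049, 0.0259), radius l
S3 = (0.2400·cos240.0°, 0.2400·sin240.0°, 0.0000) = (-0.1200, -0.2078, 0.0000)
subtract pairs → two planes through P
[-0.6979 0.4098 0.1363]·P = 0.0017;  [-0.7013 -0.4157 0.0845]·P = 0.0026
det = 0.5775;  x = -0.0031+0.1581z,  y = -0.0011+-0.0634z
into |P−S₁|² = l²: 1.0290z² + 0.0108z + -0.1936 = 0;  Δ = 0.7970;  z = -0.4390 or 0.4285 → z<0 root = -0.4390
x = -0.0725, y = 0.0267

(-0.0725, 0.0267, -0.4390)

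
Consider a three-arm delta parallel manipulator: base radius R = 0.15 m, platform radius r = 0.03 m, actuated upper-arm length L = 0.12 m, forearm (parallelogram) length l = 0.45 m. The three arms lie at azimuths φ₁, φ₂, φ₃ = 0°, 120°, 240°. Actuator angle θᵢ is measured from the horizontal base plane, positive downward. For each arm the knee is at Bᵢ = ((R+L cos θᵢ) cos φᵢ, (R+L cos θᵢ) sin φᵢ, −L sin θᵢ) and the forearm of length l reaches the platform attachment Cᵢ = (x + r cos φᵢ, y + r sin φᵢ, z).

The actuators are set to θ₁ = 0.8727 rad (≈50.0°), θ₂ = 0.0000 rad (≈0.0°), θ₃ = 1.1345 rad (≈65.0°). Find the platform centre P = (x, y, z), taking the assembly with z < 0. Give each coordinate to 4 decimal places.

(-0.0430, 0.1537, -0.4401)

centre 1 = (0.1971·cos0.0°, 0.1971·sin0.0°, -0.0919) = (0.1971, 0.0000, -0.0919)
arm 2 at φ=120.0°: e+L cos θ2 = 0.2400;  centre 2 = (-0.1200, 0.2078, 0.0000)
φ3=240.0°: virtual centre (-0.0854, -0.1478, -0.1088), radius l
|centre ₂|²−|centre ₁|² = 0.0103;  |centre ₃|²−|centre ₁|² = -0.0063
plane₁₂: -0.6343x+0.4157y+0.1839z = 0.0103
Cramer: x(z) = -0.0010+0.0956z;  y(z) = 0.0233-0.2965z
sphere 1 gives Az²+Bz+C=0 with A=1.0970, B=0.1322, C=-0.1543;  B²−4AC=0.6944;  roots -0.4401, 0.3196;  negative root z = -0.4401
x = -0.0430, y = 0.1537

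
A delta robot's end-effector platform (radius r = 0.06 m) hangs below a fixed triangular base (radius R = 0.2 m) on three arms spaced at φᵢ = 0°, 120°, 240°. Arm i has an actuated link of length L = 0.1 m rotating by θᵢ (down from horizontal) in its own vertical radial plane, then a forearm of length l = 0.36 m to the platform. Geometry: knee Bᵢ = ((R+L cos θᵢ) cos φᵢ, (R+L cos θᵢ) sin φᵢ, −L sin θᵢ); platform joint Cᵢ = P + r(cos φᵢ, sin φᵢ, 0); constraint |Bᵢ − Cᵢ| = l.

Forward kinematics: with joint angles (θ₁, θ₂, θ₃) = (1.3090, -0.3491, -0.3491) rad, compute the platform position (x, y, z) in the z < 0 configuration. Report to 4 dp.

centre 1 = (0.1659·cos0.0°, 0.1659·sin0.0°, -0.0966) = (0.1659, 0.0000, -0.0966)
arm 2 at φ=120.0°: (R−r)+L cos θ2 = 0.2340;  centre 2 = (-0.1170, 0.2026, 0.0342)
arm 3 at φ=240.0°: (R−r)+L cos θ3 = 0.2340;  centre 3 = (-0.1170, -0.2026, 0.0342)
|centre ₂|²−|centre ₁|² = 0.0191;  |centre ₃|²−|centre ₁|² = 0.0191
[-0.5657 0.4052 0.2616]·P = 0.0191;  [-0.5657 -0.4052 0.2616]·P = 0.0191
Cramer: x(z) = -0.0337+0.4624z;  y(z) = 0.0000-0.0000z
quadratic in z: (1.2138)z²+(0.0086)z+(-0.0804)=0, √Δ=0.6250 → z ∈ {-0.2610, 0.2539}; z = -0.2610 (taking z<0)
x = -0.1544, y = 0.0000

(-0.1544, 0.0000, -0.2610)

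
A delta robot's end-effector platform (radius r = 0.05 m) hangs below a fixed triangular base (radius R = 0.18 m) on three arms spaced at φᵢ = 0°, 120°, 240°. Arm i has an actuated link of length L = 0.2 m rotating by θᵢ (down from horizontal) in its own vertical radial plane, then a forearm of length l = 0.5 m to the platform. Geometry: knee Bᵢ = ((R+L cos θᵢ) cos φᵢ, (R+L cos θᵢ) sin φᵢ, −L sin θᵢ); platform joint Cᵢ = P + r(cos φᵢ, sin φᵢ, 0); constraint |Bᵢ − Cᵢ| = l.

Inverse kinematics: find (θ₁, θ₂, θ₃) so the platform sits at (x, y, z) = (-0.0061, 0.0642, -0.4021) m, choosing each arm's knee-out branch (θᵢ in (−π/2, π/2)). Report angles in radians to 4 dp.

arm 1 (φ=0.0°): x'=-0.0061, y'=0.0642
  A cos θ + B sin θ = C:  0.1361·cos θ + -0.4021·sin θ = 0.0642
  θ1 = atan2(B,A) + arccos(C/0.4245) = 0.1746
arm 2 (φ=120.0°): x'=0.0586, y'=-0.0268
  A cos θ + B sin θ = C:  0.0714·cos θ + -0.4021·sin θ = 0.1063
  γ=atan2(-0.4021,0.0714)=-1.3952;  ψ=arccos(0.2602)=1.3076;  θ2=γ+ψ≈-0.0876
arm 3 (φ=240.0°): x'=-0.0525, y'=-0.0374
  e−x'=0.1825;  (l²−L²−(e−x')²−y'²−z²)/2L = 0.0340
  √(A²+B²)=0.4416;  θ3 = -1.1446+1.4938 ≈ 0.3491

θ₁ = 0.1746, θ₂ = -0.0876, θ₃ = 0.3491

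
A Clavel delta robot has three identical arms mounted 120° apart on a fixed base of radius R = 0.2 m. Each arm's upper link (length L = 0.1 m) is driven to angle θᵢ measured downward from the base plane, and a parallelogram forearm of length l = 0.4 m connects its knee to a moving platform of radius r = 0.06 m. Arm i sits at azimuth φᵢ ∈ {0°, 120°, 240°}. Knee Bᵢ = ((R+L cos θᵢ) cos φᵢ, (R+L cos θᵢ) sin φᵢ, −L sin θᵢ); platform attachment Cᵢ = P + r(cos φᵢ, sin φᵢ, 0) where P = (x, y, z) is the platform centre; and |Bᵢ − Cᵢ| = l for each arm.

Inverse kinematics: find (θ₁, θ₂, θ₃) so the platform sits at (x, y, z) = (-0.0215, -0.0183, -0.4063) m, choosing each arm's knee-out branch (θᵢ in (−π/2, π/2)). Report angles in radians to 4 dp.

arm 1 (φ=0.0°): x'=-0.0215, y'=-0.0183
  e−x'=0.1615;  (l²−L²−(e−x')²−y'²−z²)/2L = -0.2075
  θ1 = atan2(B,A) + arccos(C/0.4372) = 0.8728
arm 2 (φ=120.0°): x'=-0.0051, y'=0.0278
  A cos θ + B sin θ = C:  0.1451·cos θ + -0.4063·sin θ = -0.1845
  γ=atan2(-0.4063,0.1451)=-1.2278;  ψ=arccos(-0.4277)=2.0127;  θ2=γ+ψ≈0.7849
arm 3 (φ=240.0°): x'=0.0266, y'=-0.0095
  A cos θ + B sin θ = C:  0.1134·cos θ + -0.4063·sin θ = -0.1401
  √(A²+B²)=0.4218;  θ3 = -1.2986+1.9095 ≈ 0.6109

θ₁ = 0.8728, θ₂ = 0.7849, θ₃ = 0.6109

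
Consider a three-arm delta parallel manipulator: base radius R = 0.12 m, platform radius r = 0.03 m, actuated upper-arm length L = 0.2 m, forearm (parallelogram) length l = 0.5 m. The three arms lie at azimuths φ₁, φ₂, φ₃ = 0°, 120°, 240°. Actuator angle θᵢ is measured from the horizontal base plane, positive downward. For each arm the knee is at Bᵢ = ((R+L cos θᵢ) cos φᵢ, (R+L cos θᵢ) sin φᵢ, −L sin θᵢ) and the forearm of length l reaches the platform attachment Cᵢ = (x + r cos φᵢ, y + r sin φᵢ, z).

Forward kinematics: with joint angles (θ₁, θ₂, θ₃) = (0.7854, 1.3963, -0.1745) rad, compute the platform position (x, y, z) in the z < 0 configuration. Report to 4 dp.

φ1=0.0°: virtual centre (0.2314, 0.0000, -0.1414), radius l
S2 = (0.1247·cos120.0°, 0.1247·sin120.0°, -0.1970) = (-0.0624, 0.1080, -0.1970)
arm 3 at φ=240.0°: ρ3 = 0.2870;  S3 = (-0.1435, -0.2485, 0.0347)
subtract pairs → two planes through P
[-0.5876 0.2160 -0.1111]·P = -0.0192;  [-0.7498 -0.4970 0.3523]·P = 0.0100
det = 0.4540;  x = 0.0163+0.0460z,  y = -0.0447+0.6394z
quadratic in z: (1.4109)z²+(0.2059)z+(-0.1817)=0, √Δ=1.0334 → z ∈ {-0.4392, 0.2932}; z = -0.4392 (taking z<0)
x = -0.0039, y = -0.3255

(-0.0039, -0.3255, -0.4392)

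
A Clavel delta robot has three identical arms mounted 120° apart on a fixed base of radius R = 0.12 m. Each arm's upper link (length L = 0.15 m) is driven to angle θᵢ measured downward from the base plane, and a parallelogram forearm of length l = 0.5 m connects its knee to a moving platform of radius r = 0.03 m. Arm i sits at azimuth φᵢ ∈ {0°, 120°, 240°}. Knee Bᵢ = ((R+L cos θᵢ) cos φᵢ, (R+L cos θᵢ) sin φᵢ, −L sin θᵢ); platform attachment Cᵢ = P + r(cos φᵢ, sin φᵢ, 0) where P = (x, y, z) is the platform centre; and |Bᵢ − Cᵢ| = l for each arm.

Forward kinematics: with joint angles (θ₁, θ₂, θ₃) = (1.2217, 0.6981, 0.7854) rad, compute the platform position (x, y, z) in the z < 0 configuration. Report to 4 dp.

(-0.1154, 0.0167, -0.5697)

arm 1 at φ=0.0°: ρ1 = 0.1413;  centre 1 = (0.1413, 0.0000, -0.1410)
φ2=120.0°: virtual centre (-0.1025, 0.1775, -0.0964), radius l
arm 3 at φ=240.0°: ρ3 = 0.1961;  centre 3 = (-0.0980, -0.1698, -0.1061)
eliminate P² terms by subtracting sphere 1 from 2 and 3
plane₁₂: -0.4875x+0.3549y+0.0891z = 0.0114
det = 0.3355;  x = -0.0220+0.1640z,  y = 0.0020+-0.0257z
into |P−centre ₁|² = l²: 1.0276z² + 0.2282z + -0.2035 = 0;  Δ = 0.8883;  z = -0.5697 or 0.3476 → z<0 root = -0.5697
x = -0.1154, y = 0.0167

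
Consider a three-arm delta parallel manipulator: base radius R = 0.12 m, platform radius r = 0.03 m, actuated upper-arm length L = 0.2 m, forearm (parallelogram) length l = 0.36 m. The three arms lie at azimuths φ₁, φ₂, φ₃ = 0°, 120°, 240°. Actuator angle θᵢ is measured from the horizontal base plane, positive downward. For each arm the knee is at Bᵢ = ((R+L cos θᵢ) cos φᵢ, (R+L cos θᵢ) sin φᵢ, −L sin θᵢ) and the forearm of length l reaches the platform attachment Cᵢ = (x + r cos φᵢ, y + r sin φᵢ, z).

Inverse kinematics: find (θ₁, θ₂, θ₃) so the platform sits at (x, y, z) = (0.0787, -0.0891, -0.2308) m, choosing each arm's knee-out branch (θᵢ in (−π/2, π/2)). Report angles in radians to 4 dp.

arm 1 (φ=0.0°): x'=0.0787, y'=-0.0891
  e−x'=0.0113;  (l²−L²−(e−x')²−y'²−z²)/2L = 0.0707
  θ1 = atan2(B,A) + arccos(C/0.2311) = -0.2619
φ2=120.0° → target in arm frame (-0.1165, -0.0236)
  A=0.2065, B=-0.2308, C=(l²−L²−A²−y'²−z²)/(2L)=-0.0172
  θ2 = atan2(B,A) + arccos(C/0.3097) = 0.7854
φ3=240.0° → target in arm frame (0.0378, 0.1127)
  A=0.0522, B=-0.2308, C=(l²−L²−A²−y'²−z²)/(2L)=0.0523
  γ=atan2(-0.2308,0.0522)=-1.3484;  ψ=arccos(0.2209)=1.3481;  θ3=γ+ψ≈-0.0003

θ₁ = -0.2619, θ₂ = 0.7854, θ₃ = -0.0003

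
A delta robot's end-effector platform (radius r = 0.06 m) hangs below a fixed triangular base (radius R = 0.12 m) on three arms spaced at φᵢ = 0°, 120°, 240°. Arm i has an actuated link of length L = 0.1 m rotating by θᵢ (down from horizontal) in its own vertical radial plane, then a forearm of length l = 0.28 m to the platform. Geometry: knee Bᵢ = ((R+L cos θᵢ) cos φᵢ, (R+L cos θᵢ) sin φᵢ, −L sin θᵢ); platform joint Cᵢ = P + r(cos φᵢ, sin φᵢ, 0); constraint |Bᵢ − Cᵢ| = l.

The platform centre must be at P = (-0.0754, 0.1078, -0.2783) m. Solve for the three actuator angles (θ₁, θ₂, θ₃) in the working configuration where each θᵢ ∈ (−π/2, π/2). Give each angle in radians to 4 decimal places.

arm 1 (φ=0.0°): x'=-0.0754, y'=0.1078
  A=0.1354, B=-0.2783, C=(l²−L²−A²−y'²−z²)/(2L)=-0.1950
  γ=atan2(-0.2783,0.1354)=-1.1180;  ψ=arccos(-0.6301)=2.2525;  θ1=γ+ψ≈1.1346
φ2=120.0° → target in arm frame (0.1311, 0.0114)
  e−x'=-0.0711;  (l²−L²−(e−x')²−y'²−z²)/2L = -0.0711
  γ=atan2(-0.2783,-0.0711)=-1.8208;  ψ=arccos(-0.2477)=1.8211;  θ2=γ+ψ≈0.0003
rotate P by −φ3: (-0.0557, -0.1192, -0.2783)
  A cos θ + B sin θ = C:  0.1157·cos θ + -0.2783·sin θ = -0.1832
  √(A²+B²)=0.3014;  θ3 = -1.1769+2.2241 ≈ 1.0472

θ₁ = 1.1346, θ₂ = 0.0003, θ₃ = 1.0472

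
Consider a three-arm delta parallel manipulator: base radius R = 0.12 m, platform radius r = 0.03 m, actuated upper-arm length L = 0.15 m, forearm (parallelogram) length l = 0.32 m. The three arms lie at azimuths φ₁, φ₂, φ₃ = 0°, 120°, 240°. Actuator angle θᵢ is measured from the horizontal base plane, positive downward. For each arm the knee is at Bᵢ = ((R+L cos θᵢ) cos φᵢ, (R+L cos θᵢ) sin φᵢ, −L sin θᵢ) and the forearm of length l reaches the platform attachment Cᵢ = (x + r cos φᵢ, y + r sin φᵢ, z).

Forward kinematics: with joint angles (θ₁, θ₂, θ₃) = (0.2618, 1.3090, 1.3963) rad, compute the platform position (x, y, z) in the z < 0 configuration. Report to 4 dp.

arm 1 at φ=0.0°: ρ1 = 0.2349;  O1 = (0.2349, 0.0000, -0.0388)
O2 = (0.1288·cos120.0°, 0.1288·sin120.0°, -0.1449) = (-0.0644, 0.1116, -0.1449)
arm 3 at φ=240.0°: ρ3 = 0.1160;  O3 = (-0.0580, -0.1005, -0.1477)
eliminate P² terms by subtracting sphere 1 from 2 and 3
plane₁₂: -0.5986x+0.2231y+-0.2121z = -0.0191
Cramer: x(z) = 0.0343-0.3634z;  y(z) = 0.0065-0.0243z
into |P−O₁|² = l²: 1.1327z² + 0.2231z + -0.0606 = 0;  Δ = 0.3244;  z = -0.3499 or 0.1529 → z<0 root = -0.3499
x = 0.1615, y = 0.0150

(0.1615, 0.0150, -0.3499)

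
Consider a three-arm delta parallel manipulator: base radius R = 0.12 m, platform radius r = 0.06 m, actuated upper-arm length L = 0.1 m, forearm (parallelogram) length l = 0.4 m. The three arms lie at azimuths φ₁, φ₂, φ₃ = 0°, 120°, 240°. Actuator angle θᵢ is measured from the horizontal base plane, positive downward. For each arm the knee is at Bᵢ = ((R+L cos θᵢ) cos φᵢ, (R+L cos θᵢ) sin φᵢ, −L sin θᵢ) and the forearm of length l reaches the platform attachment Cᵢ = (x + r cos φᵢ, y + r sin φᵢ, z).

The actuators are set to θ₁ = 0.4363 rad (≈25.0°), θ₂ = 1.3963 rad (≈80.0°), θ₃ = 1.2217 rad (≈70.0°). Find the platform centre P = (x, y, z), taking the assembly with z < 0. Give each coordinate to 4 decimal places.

O1 = (0.1506·cos0.0°, 0.1506·sin0.0°, -0.0423) = (0.1506, 0.0000, -0.0423)
O2 = (0.0774·cos120.0°, 0.0774·sin120.0°, -0.0985) = (-0.0387, 0.0670, -0.0985)
O3 = (0.0942·cos240.0°, 0.0942·sin240.0°, -0.0940) = (-0.0471, -0.0816, -0.0940)
subtract pairs → two planes through P
linear system: -0.3786x+0.1340y = -0.0088−-0.1124z; -0.3955x+-0.1632y = -0.0068−-0.1034z
Cramer: x(z) = 0.0204-0.2806z;  y(z) = -0.0080+0.0463z
sphere 1 gives Az²+Bz+C=0 with A=1.0809, B=0.1569, C=-0.1412;  B²−4AC=0.6351;  roots -0.4412, 0.2961;  negative root z = -0.4412
x = 0.1442, y = -0.0284

(0.1442, -0.0284, -0.4412)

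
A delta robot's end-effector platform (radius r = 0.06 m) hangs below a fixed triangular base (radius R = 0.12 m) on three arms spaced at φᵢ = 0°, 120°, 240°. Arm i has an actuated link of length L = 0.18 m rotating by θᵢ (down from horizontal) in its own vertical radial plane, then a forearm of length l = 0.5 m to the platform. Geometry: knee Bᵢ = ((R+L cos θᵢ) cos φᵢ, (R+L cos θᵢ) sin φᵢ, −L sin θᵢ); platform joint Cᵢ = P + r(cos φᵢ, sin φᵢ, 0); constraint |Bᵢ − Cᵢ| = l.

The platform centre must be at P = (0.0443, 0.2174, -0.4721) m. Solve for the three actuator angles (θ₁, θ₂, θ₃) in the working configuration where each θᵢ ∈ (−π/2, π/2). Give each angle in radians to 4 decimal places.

θ₁ = 0.3489, θ₂ = -0.0002, θ₃ = 0.9598

rotate P by −φ1: (0.0443, 0.2174, -0.4721)
  A cos θ + B sin θ = C:  0.0157·cos θ + -0.4721·sin θ = -0.1466
  θ1 = atan2(B,A) + arccos(C/0.4724) = 0.3489
arm 2 (φ=120.0°): x'=0.1661, y'=-0.1471
  e−x'=-0.1061;  (l²−L²−(e−x')²−y'²−z²)/2L = -0.1060
  θ2 = atan2(B,A) + arccos(C/0.4839) = -0.0002
rotate P by −φ3: (-0.2104, -0.0703, -0.4721)
  A=0.2704, B=-0.4721, C=(l²−L²−A²−y'²−z²)/(2L)=-0.2315
  √(A²+B²)=0.5441;  θ3 = -1.0506+2.0104 ≈ 0.9598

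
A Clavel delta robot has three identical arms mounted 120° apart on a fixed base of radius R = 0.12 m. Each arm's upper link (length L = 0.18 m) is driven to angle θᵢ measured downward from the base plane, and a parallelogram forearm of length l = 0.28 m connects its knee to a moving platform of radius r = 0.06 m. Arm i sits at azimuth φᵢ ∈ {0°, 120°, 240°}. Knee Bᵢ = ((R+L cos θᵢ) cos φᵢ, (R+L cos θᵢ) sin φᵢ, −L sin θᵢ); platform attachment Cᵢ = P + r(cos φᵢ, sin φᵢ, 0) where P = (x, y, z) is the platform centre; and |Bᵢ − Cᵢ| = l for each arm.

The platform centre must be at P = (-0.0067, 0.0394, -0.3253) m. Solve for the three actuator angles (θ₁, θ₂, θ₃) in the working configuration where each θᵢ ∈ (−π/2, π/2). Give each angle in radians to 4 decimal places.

rotate P by −φ1: (-0.0067, 0.0394, -0.3253)
  e−x'=0.0667;  (l²−L²−(e−x')²−y'²−z²)/2L = -0.1828
  γ=atan2(-0.3253,0.0667)=-1.3686;  ψ=arccos(-0.5506)=2.1539;  θ1=γ+ψ≈0.7853
arm 2 (φ=120.0°): x'=0.0375, y'=-0.0139
  e−x'=0.0225;  (l²−L²−(e−x')²−y'²−z²)/2L = -0.1681
  γ=atan2(-0.3253,0.0225)=-1.5017;  ψ=arccos(-0.5156)=2.1125;  θ2=γ+ψ≈0.6108
rotate P by −φ3: (-0.0308, -0.0255, -0.3253)
  e−x'=0.0908;  (l²−L²−(e−x')²−y'²−z²)/2L = -0.1909
  θ3 = atan2(B,A) + arccos(C/0.3377) = 0.8727

θ₁ = 0.7853, θ₂ = 0.6108, θ₃ = 0.8727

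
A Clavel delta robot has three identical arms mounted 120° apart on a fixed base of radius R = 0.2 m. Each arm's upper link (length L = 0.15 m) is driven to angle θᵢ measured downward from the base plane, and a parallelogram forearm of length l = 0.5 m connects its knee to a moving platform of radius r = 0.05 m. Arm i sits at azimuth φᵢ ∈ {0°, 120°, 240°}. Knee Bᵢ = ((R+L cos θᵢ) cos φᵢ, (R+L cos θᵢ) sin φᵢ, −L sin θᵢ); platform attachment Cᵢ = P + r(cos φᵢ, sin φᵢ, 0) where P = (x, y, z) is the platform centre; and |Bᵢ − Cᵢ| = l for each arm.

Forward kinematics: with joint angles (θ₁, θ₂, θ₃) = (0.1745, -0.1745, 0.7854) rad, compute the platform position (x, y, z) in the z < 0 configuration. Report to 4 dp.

arm 1 at φ=0.0°: ρ1 = 0.2977;  O1 = (0.2977, 0.0000, -0.0260)
O2 = (0.2977·cos120.0°, 0.2977·sin120.0°, 0.0260) = (-0.1489, 0.2578, 0.0260)
φ3=240.0°: virtual centre (-0.1280, -0.2218, -0.1061), radius l
eliminate P² terms by subtracting sphere 1 from 2 and 3
linear system: -0.8932x+0.5157y = 0.0000−0.1042z; -0.8515x+-0.4435y = -0.0125−-0.1600z
det = 0.8352;  x = 0.0077+-0.0435z,  y = 0.0134+-0.2773z
sphere 1 gives Az²+Bz+C=0 with A=1.0788, B=0.0699, C=-0.1650;  B²−4AC=0.7171;  roots -0.4249, 0.3601;  negative root z = -0.4249
x = 0.0262, y = 0.1312

(0.0262, 0.1312, -0.4249)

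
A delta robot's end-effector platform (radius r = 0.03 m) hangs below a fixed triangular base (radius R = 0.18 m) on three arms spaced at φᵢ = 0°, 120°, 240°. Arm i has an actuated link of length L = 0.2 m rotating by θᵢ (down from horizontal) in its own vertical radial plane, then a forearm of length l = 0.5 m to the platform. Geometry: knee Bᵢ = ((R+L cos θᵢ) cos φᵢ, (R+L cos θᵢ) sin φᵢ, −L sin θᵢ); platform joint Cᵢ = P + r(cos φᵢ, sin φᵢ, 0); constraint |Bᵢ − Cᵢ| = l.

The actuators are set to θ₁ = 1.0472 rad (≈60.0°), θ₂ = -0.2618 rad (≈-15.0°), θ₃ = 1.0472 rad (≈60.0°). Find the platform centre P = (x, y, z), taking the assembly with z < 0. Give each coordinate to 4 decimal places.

(-0.1200, 0.2079, -0.4375)

φ1=0.0°: virtual centre (0.2500, 0.0000, -0.1732), radius l
φ2=120.0°: virtual centre (-0.1716, 0.2972, 0.0518), radius l
O3 = (0.2500·cos240.0°, 0.2500·sin240.0°, -0.1732) = (-0.1250, -0.2165, -0.1732)
subtract pairs → two planes through P
linear system: -0.8432x+0.5944y = 0.0280−0.4499z; -0.7500x+-0.4330y = 0.0000−0.0000z
det = 0.8109;  x = -0.0149+0.2403z,  y = 0.0259+-0.4161z
quadratic in z: (1.2309)z²+(0.1976)z+(-0.1491)=0, √Δ=0.8794 → z ∈ {-0.4375, 0.2770}; z = -0.4375 (taking z<0)
x = -0.1200, y = 0.2079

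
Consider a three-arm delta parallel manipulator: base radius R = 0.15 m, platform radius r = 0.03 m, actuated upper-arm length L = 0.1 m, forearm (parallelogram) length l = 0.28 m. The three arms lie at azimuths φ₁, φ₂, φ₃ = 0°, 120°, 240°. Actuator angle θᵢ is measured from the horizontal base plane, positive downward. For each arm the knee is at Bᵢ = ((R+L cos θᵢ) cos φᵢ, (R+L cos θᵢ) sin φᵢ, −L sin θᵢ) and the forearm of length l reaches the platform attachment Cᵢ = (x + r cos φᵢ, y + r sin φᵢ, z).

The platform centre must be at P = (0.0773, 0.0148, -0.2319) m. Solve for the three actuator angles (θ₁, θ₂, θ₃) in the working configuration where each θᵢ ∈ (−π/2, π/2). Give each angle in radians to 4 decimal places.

rotate P by −φ1: (0.0773, 0.0148, -0.2319)
  A cos θ + B sin θ = C:  0.0427·cos θ + -0.2319·sin θ = 0.0629
  γ=atan2(-0.2319,0.0427)=-1.3887;  ψ=arccos(0.2668)=1.3008;  θ1=γ+ψ≈-0.0879
φ2=120.0° → target in arm frame (-0.0258, -0.0743)
  A cos θ + B sin θ = C:  0.1458·cos θ + -0.2319·sin θ = -0.0609
  √(A²+B²)=0.2739;  θ2 = -1.0094+1.7948 ≈ 0.7854
φ3=240.0° → target in arm frame (-0.0515, 0.0595)
  A cos θ + B sin θ = C:  0.1715·cos θ + -0.2319·sin θ = -0.0916
  θ3 = atan2(B,A) + arccos(C/0.2884) = 0.9600

θ₁ = -0.0879, θ₂ = 0.7854, θ₃ = 0.9600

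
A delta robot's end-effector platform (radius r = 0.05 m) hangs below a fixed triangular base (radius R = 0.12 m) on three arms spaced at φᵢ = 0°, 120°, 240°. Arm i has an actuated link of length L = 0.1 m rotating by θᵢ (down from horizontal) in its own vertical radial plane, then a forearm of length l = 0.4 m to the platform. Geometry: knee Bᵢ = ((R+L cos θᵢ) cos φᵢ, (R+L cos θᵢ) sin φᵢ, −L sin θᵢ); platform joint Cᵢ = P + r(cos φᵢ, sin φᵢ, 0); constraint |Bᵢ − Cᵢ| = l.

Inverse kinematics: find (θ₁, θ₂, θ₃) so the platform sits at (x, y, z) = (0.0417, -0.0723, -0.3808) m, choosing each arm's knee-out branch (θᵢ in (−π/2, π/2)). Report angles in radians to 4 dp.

arm 1 (φ=0.0°): x'=0.0417, y'=-0.0723
  e−x'=0.0283;  (l²−L²−(e−x')²−y'²−z²)/2L = -0.0052
  γ=atan2(-0.3808,0.0283)=-1.4966;  ψ=arccos(-0.0136)=1.5844;  θ1=γ+ψ≈0.0878
φ2=120.0° → target in arm frame (-0.0835, 0.0000)
  e−x'=0.1535;  (l²−L²−(e−x')²−y'²−z²)/2L = -0.0928
  √(A²+B²)=0.4106;  θ2 = -1.1877+1.7988 ≈ 0.6111
φ3=240.0° → target in arm frame (0.0418, 0.0723)
  A cos θ + B sin θ = C:  0.0282·cos θ + -0.3808·sin θ = -0.0051
  θ3 = atan2(B,A) + arccos(C/0.3818) = 0.0875

θ₁ = 0.0878, θ₂ = 0.6111, θ₃ = 0.0875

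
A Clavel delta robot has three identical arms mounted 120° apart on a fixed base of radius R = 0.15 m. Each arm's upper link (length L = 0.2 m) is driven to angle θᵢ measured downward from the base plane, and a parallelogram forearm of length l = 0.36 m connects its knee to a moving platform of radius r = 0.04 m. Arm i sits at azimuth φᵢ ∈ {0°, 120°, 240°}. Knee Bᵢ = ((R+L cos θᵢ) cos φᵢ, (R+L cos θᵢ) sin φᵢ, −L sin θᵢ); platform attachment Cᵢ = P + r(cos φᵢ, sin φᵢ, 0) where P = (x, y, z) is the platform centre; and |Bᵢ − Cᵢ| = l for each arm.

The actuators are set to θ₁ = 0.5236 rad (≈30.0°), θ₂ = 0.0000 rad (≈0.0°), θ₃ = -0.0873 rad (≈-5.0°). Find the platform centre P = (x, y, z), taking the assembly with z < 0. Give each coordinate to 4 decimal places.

S1 = (0.2832·cos0.0°, 0.2832·sin0.0°, -0.1000) = (0.2832, 0.0000, -0.1000)
S2 = (0.3100·cos120.0°, 0.3100·sin120.0°, 0.0000) = (-0.1550, 0.2685, 0.0000)
φ3=240.0°: virtual centre (-0.1546, -0.2678, 0.0174), radius l
subtract pairs → two planes through P
[-0.8764 0.5369 0.2000]·P = 0.0059;  [-0.8756 -0.5356 0.2349]·P = 0.0057
det = 0.9396;  x = -0.0066+0.2482z,  y = 0.0002+0.0327z
quadratic in z: (1.0627)z²+(0.0561)z+(-0.0356)=0, √Δ=0.3930 → z ∈ {-0.2113, 0.1585}; z = -0.2113 (taking z<0)
x = -0.0591, y = -0.0068

(-0.0591, -0.0068, -0.2113)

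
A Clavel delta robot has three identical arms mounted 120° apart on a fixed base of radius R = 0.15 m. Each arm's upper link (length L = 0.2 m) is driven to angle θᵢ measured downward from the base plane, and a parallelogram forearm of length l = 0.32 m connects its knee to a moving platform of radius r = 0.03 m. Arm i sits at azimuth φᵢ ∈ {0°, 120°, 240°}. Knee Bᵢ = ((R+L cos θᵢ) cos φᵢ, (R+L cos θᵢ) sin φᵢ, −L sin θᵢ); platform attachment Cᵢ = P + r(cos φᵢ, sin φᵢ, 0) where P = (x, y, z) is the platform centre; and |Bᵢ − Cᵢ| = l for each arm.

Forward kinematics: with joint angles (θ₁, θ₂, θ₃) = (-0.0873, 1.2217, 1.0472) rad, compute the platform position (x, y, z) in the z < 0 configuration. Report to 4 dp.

(0.1534, -0.0282, -0.2548)

arm 1 at φ=0.0°: ρ1 = 0.3192;  centre 1 = (0.3192, 0.0000, 0.0174)
centre 2 = (0.1884·cos120.0°, 0.1884·sin120.0°, -0.1879) = (-0.0942, 0.1632, -0.1879)
centre 3 = (0.2200·cos240.0°, 0.2200·sin240.0°, -0.1732) = (-0.1100, -0.1905, -0.1732)
|centre ₂|²−|centre ₁|² = -0.0314;  |centre ₃|²−|centre ₁|² = -0.0238
plane₁₂: -0.8269x+0.3263y+-0.4107z = -0.0314
Cramer: x(z) = 0.0332-0.4720z;  y(z) = -0.0122+0.0627z
sphere 1 gives Az²+Bz+C=0 with A=1.2267, B=0.2336, C=-0.0201;  B²−4AC=0.1532;  roots -0.2548, 0.0643;  negative root z = -0.2548
x = 0.1534, y = -0.0282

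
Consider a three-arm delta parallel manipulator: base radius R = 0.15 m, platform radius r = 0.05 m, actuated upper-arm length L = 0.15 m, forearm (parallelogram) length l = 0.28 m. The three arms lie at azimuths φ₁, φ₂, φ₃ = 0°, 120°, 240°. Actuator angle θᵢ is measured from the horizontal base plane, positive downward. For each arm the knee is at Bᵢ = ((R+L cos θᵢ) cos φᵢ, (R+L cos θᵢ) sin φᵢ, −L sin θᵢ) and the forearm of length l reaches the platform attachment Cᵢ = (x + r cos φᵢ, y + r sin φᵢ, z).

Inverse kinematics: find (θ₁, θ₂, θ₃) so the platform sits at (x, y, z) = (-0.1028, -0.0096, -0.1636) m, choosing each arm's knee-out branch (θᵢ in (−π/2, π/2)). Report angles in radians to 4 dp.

arm 1 (φ=0.0°): x'=-0.1028, y'=-0.0096
  A=0.2028, B=-0.1636, C=(l²−L²−A²−y'²−z²)/(2L)=-0.0403
  √(A²+B²)=0.2606;  θ1 = -0.6788+1.7260 ≈ 1.0472
arm 2 (φ=120.0°): x'=0.0431, y'=0.0938
  e−x'=0.0569;  (l²−L²−(e−x')²−y'²−z²)/2L = 0.0570
  γ=atan2(-0.1636,0.0569)=-1.2360;  ψ=arccos(0.3289)=1.2356;  θ2=γ+ψ≈-0.0004
rotate P by −φ3: (0.0597, -0.0842, -0.1636)
  e−x'=0.0403;  (l²−L²−(e−x')²−y'²−z²)/2L = 0.0681
  √(A²+B²)=0.1685;  θ3 = -1.3294+1.1550 ≈ -0.1744

θ₁ = 1.0472, θ₂ = -0.0004, θ₃ = -0.1744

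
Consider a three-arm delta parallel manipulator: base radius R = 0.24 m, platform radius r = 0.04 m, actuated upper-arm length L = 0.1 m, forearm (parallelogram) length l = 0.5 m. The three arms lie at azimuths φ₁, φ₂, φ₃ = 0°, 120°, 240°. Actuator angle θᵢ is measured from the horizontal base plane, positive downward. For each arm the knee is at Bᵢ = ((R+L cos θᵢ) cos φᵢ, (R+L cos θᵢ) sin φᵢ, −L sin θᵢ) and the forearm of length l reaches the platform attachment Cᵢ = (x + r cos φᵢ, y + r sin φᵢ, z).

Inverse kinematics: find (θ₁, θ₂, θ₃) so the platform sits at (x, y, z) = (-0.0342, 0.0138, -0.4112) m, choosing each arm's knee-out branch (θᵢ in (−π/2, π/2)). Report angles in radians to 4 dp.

θ₁ = 0.3492, θ₂ = -0.0866, θ₃ = 0.0877

φ1=0.0° → target in arm frame (-0.0342, 0.0138)
  A=0.2342, B=-0.4112, C=(l²−L²−A²−y'²−z²)/(2L)=0.0794
  θ1 = atan2(B,A) + arccos(C/0.4732) = 0.3492
arm 2 (φ=120.0°): x'=0.0291, y'=0.0227
  A cos θ + B sin θ = C:  0.1709·cos θ + -0.4112·sin θ = 0.2059
  γ=atan2(-0.4112,0.1709)=-1.1768;  ψ=arccos(0.4623)=1.0902;  θ2=γ+ψ≈-0.0866
rotate P by −φ3: (0.0051, -0.0365, -0.4112)
  A=0.1949, B=-0.4112, C=(l²−L²−A²−y'²−z²)/(2L)=0.1581
  θ3 = atan2(B,A) + arccos(C/0.4550) = 0.0877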